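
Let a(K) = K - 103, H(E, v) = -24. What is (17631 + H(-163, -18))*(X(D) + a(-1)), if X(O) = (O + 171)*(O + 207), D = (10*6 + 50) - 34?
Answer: 1228915779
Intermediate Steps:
D = 76 (D = (60 + 50) - 34 = 110 - 34 = 76)
a(K) = -103 + K
X(O) = (171 + O)*(207 + O)
(17631 + H(-163, -18))*(X(D) + a(-1)) = (17631 - 24)*((35397 + 76² + 378*76) + (-103 - 1)) = 17607*((35397 + 5776 + 28728) - 104) = 17607*(69901 - 104) = 17607*69797 = 1228915779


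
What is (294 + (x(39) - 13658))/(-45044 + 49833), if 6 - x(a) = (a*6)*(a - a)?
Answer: -13358/4789 ≈ -2.7893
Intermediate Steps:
x(a) = 6 (x(a) = 6 - a*6*(a - a) = 6 - 6*a*0 = 6 - 1*0 = 6 + 0 = 6)
(294 + (x(39) - 13658))/(-45044 + 49833) = (294 + (6 - 13658))/(-45044 + 49833) = (294 - 13652)/4789 = -13358*1/4789 = -13358/4789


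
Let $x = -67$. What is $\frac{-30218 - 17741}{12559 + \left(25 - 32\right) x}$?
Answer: $- \frac{47959}{13028} \approx -3.6812$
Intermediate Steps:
$\frac{-30218 - 17741}{12559 + \left(25 - 32\right) x} = \frac{-30218 - 17741}{12559 + \left(25 - 32\right) \left(-67\right)} = - \frac{47959}{12559 - -469} = - \frac{47959}{12559 + 469} = - \frac{47959}{13028}$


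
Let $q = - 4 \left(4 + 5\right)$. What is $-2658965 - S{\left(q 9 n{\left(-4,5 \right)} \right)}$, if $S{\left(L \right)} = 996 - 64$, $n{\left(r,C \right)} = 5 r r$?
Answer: $-2659897$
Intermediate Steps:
$q = -36$ ($q = \left(-4\right) 9 = -36$)
$n{\left(r,C \right)} = 5 r^{2}$
$S{\left(L \right)} = 932$
$-2658965 - S{\left(q 9 n{\left(-4,5 \right)} \right)} = -2658965 - 932 = -2659897$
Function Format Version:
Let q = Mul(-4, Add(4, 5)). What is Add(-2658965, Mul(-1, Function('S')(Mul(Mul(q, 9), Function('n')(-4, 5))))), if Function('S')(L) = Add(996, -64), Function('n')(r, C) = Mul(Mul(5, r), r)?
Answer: -2659897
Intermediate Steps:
q = -36 (q = Mul(-4, 9) = -36)
Function('n')(r, C) = Mul(5, Pow(r, 2))
Function('S')(L) = 932
Add(-2658965, Mul(-1, Function('S')(Mul(Mul(q, 9), Function('n')(-4, 5))))) = Add(-2658965, Mul(-1, 932)) = Add(-2658965, -932) = -2659897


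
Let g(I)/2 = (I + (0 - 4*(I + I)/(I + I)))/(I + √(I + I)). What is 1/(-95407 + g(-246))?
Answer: -727558407/69412698085274 - 125*I*√123/69412698085274 ≈ -1.0482e-5 - 1.9972e-11*I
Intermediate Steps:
g(I) = 2*(-4 + I)/(I + √2*√I) (g(I) = 2*((I + (0 - 4*(I + I)/(I + I)))/(I + √(I + I))) = 2*((I + (0 - 4*2*I/(2*I)))/(I + √(2*I))) = 2*((I + (0 - 4*2*I*1/(2*I)))/(I + √2*√I)) = 2*((I + (0 - 4*1))/(I + √2*√I)) = 2*((I + (0 - 4))/(I + √2*√I)) = 2*((I - 4)/(I + √2*√I)) = 2*((-4 + I)/(I + √2*√I)) = 2*(-4 + I)/(I + √2*√I))
1/(-95407 + g(-246)) = 1/(-95407 + 2*(-246)*(-4 - 246)/((-246)² + √2*(-246)^(3/2))) = 1/(-95407 + 2*(-246)*(-250)/(60516 + √2*(-246*I*√246))) = 1/(-95407 + 2*(-246)*(-250)/(60516 - 492*I*√123)) = 1/(-95407 + 123000/(60516 - 492*I*√123))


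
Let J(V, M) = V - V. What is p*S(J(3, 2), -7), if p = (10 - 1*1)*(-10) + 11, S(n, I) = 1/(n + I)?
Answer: 79/7 ≈ 11.286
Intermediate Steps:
J(V, M) = 0
S(n, I) = 1/(I + n)
p = -79 (p = (10 - 1)*(-10) + 11 = 9*(-10) + 11 = -90 + 11 = -79)
p*S(J(3, 2), -7) = -79/(-7 + 0) = -79/(-7) = -79*(-1/7) = 79/7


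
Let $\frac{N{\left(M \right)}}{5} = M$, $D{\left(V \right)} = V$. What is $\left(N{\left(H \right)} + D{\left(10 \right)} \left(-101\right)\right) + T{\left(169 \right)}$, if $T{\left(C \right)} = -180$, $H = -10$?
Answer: $-1240$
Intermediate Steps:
$N{\left(M \right)} = 5 M$
$\left(N{\left(H \right)} + D{\left(10 \right)} \left(-101\right)\right) + T{\left(169 \right)} = \left(5 \left(-10\right) + 10 \left(-101\right)\right) - 180 = \left(-50 - 1010\right) - 180 = -1060 - 180 = -1240$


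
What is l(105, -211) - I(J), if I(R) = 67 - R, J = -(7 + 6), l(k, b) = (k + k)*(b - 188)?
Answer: -83870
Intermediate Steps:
l(k, b) = 2*k*(-188 + b) (l(k, b) = (2*k)*(-188 + b) = 2*k*(-188 + b))
J = -13 (J = -1*13 = -13)
l(105, -211) - I(J) = 2*105*(-188 - 211) - (67 - 1*(-13)) = 2*105*(-399) - (67 + 13) = -83790 - 1*80 = -83790 - 80 = -83870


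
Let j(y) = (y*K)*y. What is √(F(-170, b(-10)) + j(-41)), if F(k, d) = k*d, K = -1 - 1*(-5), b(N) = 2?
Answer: 4*√399 ≈ 79.900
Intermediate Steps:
K = 4 (K = -1 + 5 = 4)
F(k, d) = d*k
j(y) = 4*y² (j(y) = (y*4)*y = (4*y)*y = 4*y²)
√(F(-170, b(-10)) + j(-41)) = √(2*(-170) + 4*(-41)²) = √(-340 + 4*1681) = √(-340 + 6724) = √6384 = 4*√399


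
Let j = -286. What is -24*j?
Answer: 6864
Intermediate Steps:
-24*j = -24*(-286) = 6864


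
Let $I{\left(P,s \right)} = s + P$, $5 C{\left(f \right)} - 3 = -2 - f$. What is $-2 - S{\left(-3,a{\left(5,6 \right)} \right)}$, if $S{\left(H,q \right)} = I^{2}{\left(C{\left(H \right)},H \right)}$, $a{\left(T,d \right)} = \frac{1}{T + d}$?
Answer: $- \frac{171}{25} \approx -6.84$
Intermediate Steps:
$C{\left(f \right)} = \frac{1}{5} - \frac{f}{5}$ ($C{\left(f \right)} = \frac{3}{5} + \frac{-2 - f}{5} = \frac{3}{5} - \left(\frac{2}{5} + \frac{f}{5}\right) = \frac{1}{5} - \frac{f}{5}$)
$I{\left(P,s \right)} = P + s$
$S{\left(H,q \right)} = \left(\frac{1}{5} + \frac{4 H}{5}\right)^{2}$ ($S{\left(H,q \right)} = \left(\left(\frac{1}{5} - \frac{H}{5}\right) + H\right)^{2} = \left(\frac{1}{5} + \frac{4 H}{5}\right)^{2}$)
$-2 - S{\left(-3,a{\left(5,6 \right)} \right)} = -2 - \frac{\left(1 + 4 \left(-3\right)\right)^{2}}{25} = -2 - \frac{\left(1 - 12\right)^{2}}{25} = -2 - \frac{\left(-11\right)^{2}}{25} = -2 - \frac{1}{25} \cdot 121 = -2 - \frac{121}{25} = - \frac{171}{25}$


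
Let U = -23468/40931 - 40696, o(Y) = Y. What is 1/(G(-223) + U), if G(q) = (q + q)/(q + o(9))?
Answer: -4379617/178226276895 ≈ -2.4573e-5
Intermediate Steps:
G(q) = 2*q/(9 + q) (G(q) = (q + q)/(q + 9) = (2*q)/(9 + q) = 2*q/(9 + q))
U = -1665751444/40931 (U = -23468*1/40931 - 40696 = -23468/40931 - 40696 = -1665751444/40931 ≈ -40697.)
1/(G(-223) + U) = 1/(2*(-223)/(9 - 223) - 1665751444/40931) = 1/(2*(-223)/(-214) - 1665751444/40931) = 1/(2*(-223)*(-1/214) - 1665751444/40931) = 1/(223/107 - 1665751444/40931) = 1/(-178226276895/4379617) = -4379617/178226276895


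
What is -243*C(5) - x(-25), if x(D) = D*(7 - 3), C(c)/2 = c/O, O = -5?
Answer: 586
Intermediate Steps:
C(c) = -2*c/5 (C(c) = 2*(c/(-5)) = 2*(c*(-⅕)) = 2*(-c/5) = -2*c/5)
x(D) = 4*D (x(D) = D*4 = 4*D)
-243*C(5) - x(-25) = -(-486)*5/5 - 4*(-25) = -243*(-2) - 1*(-100) = 486 + 100 = 586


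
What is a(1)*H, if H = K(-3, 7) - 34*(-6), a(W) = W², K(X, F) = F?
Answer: 211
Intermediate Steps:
H = 211 (H = 7 - 34*(-6) = 7 + 204 = 211)
a(1)*H = 1²*211 = 1*211 = 211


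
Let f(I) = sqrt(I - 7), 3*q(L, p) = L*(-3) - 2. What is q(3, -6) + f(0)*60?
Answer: -11/3 + 60*I*sqrt(7) ≈ -3.6667 + 158.75*I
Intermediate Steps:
q(L, p) = -2/3 - L (q(L, p) = (L*(-3) - 2)/3 = (-3*L - 2)/3 = (-2 - 3*L)/3 = -2/3 - L)
f(I) = sqrt(-7 + I)
q(3, -6) + f(0)*60 = (-2/3 - 1*3) + sqrt(-7 + 0)*60 = (-2/3 - 3) + sqrt(-7)*60 = -11/3 + (I*sqrt(7))*60 = -11/3 + 60*I*sqrt(7)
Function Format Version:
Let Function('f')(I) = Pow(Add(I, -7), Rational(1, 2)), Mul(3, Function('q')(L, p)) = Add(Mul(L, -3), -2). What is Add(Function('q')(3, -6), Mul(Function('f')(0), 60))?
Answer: Add(Rational(-11, 3), Mul(60, I, Pow(7, Rational(1, 2)))) ≈ Add(-3.6667, Mul(158.75, I))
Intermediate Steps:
Function('q')(L, p) = Add(Rational(-2, 3), Mul(-1, L)) (Function('q')(L, p) = Mul(Rational(1, 3), Add(Mul(L, -3), -2)) = Mul(Rational(1, 3), Add(Mul(-3, L), -2)) = Mul(Rational(1, 3), Add(-2, Mul(-3, L))) = Add(Rational(-2, 3), Mul(-1, L)))
Function('f')(I) = Pow(Add(-7, I), Rational(1, 2))
Add(Function('q')(3, -6), Mul(Function('f')(0), 60)) = Add(Add(Rational(-2, 3), Mul(-1, 3)), Mul(Pow(Add(-7, 0), Rational(1, 2)), 60)) = Add(Add(Rational(-2, 3), -3), Mul(Pow(-7, Rational(1, 2)), 60)) = Add(Rational(-11, 3), Mul(Mul(I, Pow(7, Rational(1, 2))), 60)) = Add(Rational(-11, 3), Mul(60, I, Pow(7, Rational(1, 2))))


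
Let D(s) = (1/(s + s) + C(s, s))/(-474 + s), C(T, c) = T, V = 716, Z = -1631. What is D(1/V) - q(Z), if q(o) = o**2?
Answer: -902813676992/339383 ≈ -2.6602e+6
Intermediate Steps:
D(s) = (s + 1/(2*s))/(-474 + s) (D(s) = (1/(s + s) + s)/(-474 + s) = (1/(2*s) + s)/(-474 + s) = (s + 1/(2*s))/(-474 + s))
D(1/V) - q(Z) = (1/2 + (1/716)**2)/((1/716)*(-474 + 1/716)) - 1*(-1631)**2 = (1/2 + (1/716)**2)/((1/716)*(-474 + 1/716)) - 1*2660161 = 716*(1/2 + 1/512656)/(-339383/716) - 2660161 = 716*(-716/339383)*(256329/512656) - 2660161 = -256329/339383 - 2660161 = -902813676992/339383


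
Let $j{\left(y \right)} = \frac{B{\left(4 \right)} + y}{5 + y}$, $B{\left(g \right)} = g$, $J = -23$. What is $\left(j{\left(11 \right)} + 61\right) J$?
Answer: $- \frac{22793}{16} \approx -1424.6$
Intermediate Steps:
$j{\left(y \right)} = \frac{4 + y}{5 + y}$
$\left(j{\left(11 \right)} + 61\right) J = \left(\frac{4 + 11}{5 + 11} + 61\right) \left(-23\right) = \left(\frac{1}{16} \cdot 15 + 61\right) \left(-23\right) = \left(\frac{15}{16} + 61\right) \left(-23\right) = \frac{991}{16} \left(-23\right) = - \frac{22793}{16}$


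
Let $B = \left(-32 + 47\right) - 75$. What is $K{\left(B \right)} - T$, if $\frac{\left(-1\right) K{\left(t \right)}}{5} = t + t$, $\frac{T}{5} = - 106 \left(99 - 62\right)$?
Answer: $20210$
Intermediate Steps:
$B = -60$ ($B = 15 - 75 = -60$)
$T = -19610$ ($T = 5 \left(- 106 \left(99 - 62\right)\right) = 5 \left(\left(-106\right) 37\right) = 5 \left(-3922\right) = -19610$)
$K{\left(t \right)} = - 10 t$ ($K{\left(t \right)} = - 5 \left(t + t\right) = - 5 \cdot 2 t = - 10 t$)
$K{\left(B \right)} - T = \left(-10\right) \left(-60\right) - -19610 = 600 + 19610 = 20210$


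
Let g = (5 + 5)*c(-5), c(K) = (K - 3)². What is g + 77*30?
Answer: 2950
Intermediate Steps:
c(K) = (-3 + K)²
g = 640 (g = (5 + 5)*(-3 - 5)² = 10*(-8)² = 10*64 = 640)
g + 77*30 = 640 + 77*30 = 640 + 2310 = 2950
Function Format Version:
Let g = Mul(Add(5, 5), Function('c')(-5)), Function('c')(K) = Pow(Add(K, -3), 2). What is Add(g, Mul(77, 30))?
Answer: 2950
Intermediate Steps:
Function('c')(K) = Pow(Add(-3, K), 2)
g = 640 (g = Mul(Add(5, 5), Pow(Add(-3, -5), 2)) = Mul(10, Pow(-8, 2)) = Mul(10, 64) = 640)
Add(g, Mul(77, 30)) = Add(640, Mul(77, 30)) = Add(640, 2310) = 2950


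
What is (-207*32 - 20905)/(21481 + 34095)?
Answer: -27529/55576 ≈ -0.49534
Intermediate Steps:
(-207*32 - 20905)/(21481 + 34095) = (-6624 - 20905)/55576 = -27529*1/55576 = -27529/55576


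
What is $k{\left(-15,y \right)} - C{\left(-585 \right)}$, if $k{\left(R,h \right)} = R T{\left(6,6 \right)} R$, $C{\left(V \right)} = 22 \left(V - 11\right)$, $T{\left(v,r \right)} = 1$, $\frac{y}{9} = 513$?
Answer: $13337$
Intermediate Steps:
$y = 4617$ ($y = 9 \cdot 513 = 4617$)
$C{\left(V \right)} = -242 + 22 V$ ($C{\left(V \right)} = 22 \left(-11 + V\right) = -242 + 22 V$)
$k{\left(R,h \right)} = R^{2}$ ($k{\left(R,h \right)} = R 1 R = R R = R^{2}$)
$k{\left(-15,y \right)} - C{\left(-585 \right)} = \left(-15\right)^{2} - \left(-242 + 22 \left(-585\right)\right) = 225 - \left(-242 - 12870\right) = 225 - -13112 = 225 + 13112 = 13337$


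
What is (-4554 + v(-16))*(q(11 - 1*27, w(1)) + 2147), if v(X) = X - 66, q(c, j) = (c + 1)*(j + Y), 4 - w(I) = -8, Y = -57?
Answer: -13082792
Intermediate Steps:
w(I) = 12 (w(I) = 4 - 1*(-8) = 4 + 8 = 12)
q(c, j) = (1 + c)*(-57 + j) (q(c, j) = (c + 1)*(j - 57) = (1 + c)*(-57 + j))
v(X) = -66 + X
(-4554 + v(-16))*(q(11 - 1*27, w(1)) + 2147) = (-4554 + (-66 - 16))*((-57 + 12 - 57*(11 - 1*27) + (11 - 1*27)*12) + 2147) = (-4554 - 82)*((-57 + 12 - 57*(11 - 27) + (11 - 27)*12) + 2147) = -4636*((-57 + 12 - 57*(-16) - 16*12) + 2147) = -4636*((-57 + 12 + 912 - 192) + 2147) = -4636*(675 + 2147) = -4636*2822 = -13082792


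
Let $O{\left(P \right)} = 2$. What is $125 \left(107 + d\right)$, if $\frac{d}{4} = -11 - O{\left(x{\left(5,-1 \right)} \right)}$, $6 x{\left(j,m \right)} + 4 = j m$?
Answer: $6875$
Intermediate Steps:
$x{\left(j,m \right)} = - \frac{2}{3} + \frac{j m}{6}$
$d = -52$ ($d = 4 \left(-11 - 2\right) = 4 \left(-13\right) = -52$)
$125 \left(107 + d\right) = 125 \left(107 - 52\right) = 125 \cdot 55 = 6875$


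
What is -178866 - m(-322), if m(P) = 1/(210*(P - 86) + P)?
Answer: -15382833731/86002 ≈ -1.7887e+5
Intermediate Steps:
m(P) = 1/(-18060 + 211*P) (m(P) = 1/(210*(-86 + P) + P) = 1/((-18060 + 210*P) + P) = 1/(-18060 + 211*P))
-178866 - m(-322) = -178866 - 1/(-18060 + 211*(-322)) = -178866 - 1/(-18060 - 67942) = -178866 - 1/(-86002) = -178866 - 1*(-1/86002) = -178866 + 1/86002 = -15382833731/86002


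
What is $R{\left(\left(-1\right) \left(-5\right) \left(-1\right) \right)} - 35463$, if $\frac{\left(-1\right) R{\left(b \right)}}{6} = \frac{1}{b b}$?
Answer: $- \frac{886581}{25} \approx -35463.0$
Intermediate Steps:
$R{\left(b \right)} = - \frac{6}{b^{2}}$ ($R{\left(b \right)} = - \frac{6}{b b} = - \frac{6}{b^{2}}$)
$R{\left(\left(-1\right) \left(-5\right) \left(-1\right) \right)} - 35463 = - \frac{6}{25} - 35463 = - \frac{886581}{25}$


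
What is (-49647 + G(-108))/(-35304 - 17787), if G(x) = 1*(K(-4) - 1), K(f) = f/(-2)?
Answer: 49646/53091 ≈ 0.93511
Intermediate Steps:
K(f) = -f/2 (K(f) = f*(-½) = -f/2)
G(x) = 1 (G(x) = 1*(-½*(-4) - 1) = 1*(2 - 1) = 1*1 = 1)
(-49647 + G(-108))/(-35304 - 17787) = (-49647 + 1)/(-35304 - 17787) = -49646/(-53091) = -49646*(-1/53091) = 49646/53091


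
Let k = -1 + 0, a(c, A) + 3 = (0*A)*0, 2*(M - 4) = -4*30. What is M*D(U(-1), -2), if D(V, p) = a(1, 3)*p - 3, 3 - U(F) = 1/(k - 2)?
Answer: -168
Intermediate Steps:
M = -56 (M = 4 + (-4*30)/2 = 4 + (½)*(-120) = 4 - 60 = -56)
a(c, A) = -3 (a(c, A) = -3 + (0*A)*0 = -3 + 0*0 = -3 + 0 = -3)
k = -1
U(F) = 10/3 (U(F) = 3 - 1/(-1 - 2) = 3 - 1/(-3) = 3 - 1*(-⅓) = 3 + ⅓ = 10/3)
D(V, p) = -3 - 3*p (D(V, p) = -3*p - 3 = -3 - 3*p)
M*D(U(-1), -2) = -56*(-3 - 3*(-2)) = -56*(-3 + 6) = -56*3 = -168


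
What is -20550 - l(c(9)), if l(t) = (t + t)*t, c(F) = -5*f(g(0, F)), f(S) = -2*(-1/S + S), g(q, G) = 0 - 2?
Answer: -21000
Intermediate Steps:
g(q, G) = -2
f(S) = -2*S + 2/S (f(S) = -2*(S - 1/S) = -2*S + 2/S)
c(F) = -15 (c(F) = -5*(-2*(-2) + 2/(-2)) = -5*(4 + 2*(-½)) = -5*(4 - 1) = -5*3 = -15)
l(t) = 2*t² (l(t) = (2*t)*t = 2*t²)
-20550 - l(c(9)) = -20550 - 2*(-15)² = -20550 - 2*225 = -20550 - 1*450 = -20550 - 450 = -21000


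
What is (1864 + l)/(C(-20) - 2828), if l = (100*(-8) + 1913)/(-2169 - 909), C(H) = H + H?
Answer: -1912093/2942568 ≈ -0.64980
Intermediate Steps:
C(H) = 2*H
l = -371/1026 (l = (-800 + 1913)/(-3078) = 1113*(-1/3078) = -371/1026 ≈ -0.36160)
(1864 + l)/(C(-20) - 2828) = (1864 - 371/1026)/(2*(-20) - 2828) = 1912093/(1026*(-40 - 2828)) = (1912093/1026)/(-2868) = (1912093/1026)*(-1/2868) = -1912093/2942568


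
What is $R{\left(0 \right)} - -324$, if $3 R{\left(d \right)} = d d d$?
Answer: $324$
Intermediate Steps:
$R{\left(d \right)} = \frac{d^{3}}{3}$ ($R{\left(d \right)} = \frac{d d d}{3} = \frac{d^{2} d}{3} = \frac{d^{3}}{3}$)
$R{\left(0 \right)} - -324 = \frac{0^{3}}{3} - -324 = \frac{1}{3} \cdot 0 + 324 = 0 + 324 = 324$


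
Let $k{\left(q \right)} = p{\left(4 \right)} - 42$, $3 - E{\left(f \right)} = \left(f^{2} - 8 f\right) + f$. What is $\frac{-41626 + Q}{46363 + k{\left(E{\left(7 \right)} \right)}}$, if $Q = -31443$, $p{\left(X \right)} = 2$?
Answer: $- \frac{73069}{46323} \approx -1.5774$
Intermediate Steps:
$E{\left(f \right)} = 3 - f^{2} + 7 f$ ($E{\left(f \right)} = 3 - \left(\left(f^{2} - 8 f\right) + f\right) = 3 - \left(f^{2} - 7 f\right) = 3 - f^{2} + 7 f$)
$k{\left(q \right)} = -40$ ($k{\left(q \right)} = 2 - 42 = -40$)
$\frac{-41626 + Q}{46363 + k{\left(E{\left(7 \right)} \right)}} = \frac{-41626 - 31443}{46363 - 40} = - \frac{73069}{46323}$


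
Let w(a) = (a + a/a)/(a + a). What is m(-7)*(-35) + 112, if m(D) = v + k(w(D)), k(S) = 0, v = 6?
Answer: -98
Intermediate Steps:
w(a) = (1 + a)/(2*a) (w(a) = (a + 1)/((2*a)) = (1 + a)*(1/(2*a)) = (1 + a)/(2*a))
m(D) = 6 (m(D) = 6 + 0 = 6)
m(-7)*(-35) + 112 = 6*(-35) + 112 = -210 + 112 = -98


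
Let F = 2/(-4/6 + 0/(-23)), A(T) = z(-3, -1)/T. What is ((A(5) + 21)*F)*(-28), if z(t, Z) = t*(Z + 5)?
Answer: 7812/5 ≈ 1562.4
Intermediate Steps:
z(t, Z) = t*(5 + Z)
A(T) = -12/T (A(T) = (-3*(5 - 1))/T = (-3*4)/T = -12/T)
F = -3 (F = 2/(-4*1/6 + 0*(-1/23)) = 2/(-2/3 + 0) = 2/(-2/3) = 2*(-3/2) = -3)
((A(5) + 21)*F)*(-28) = ((-12/5 + 21)*(-3))*(-28) = ((93/5)*(-3))*(-28) = -279/5*(-28) = 7812/5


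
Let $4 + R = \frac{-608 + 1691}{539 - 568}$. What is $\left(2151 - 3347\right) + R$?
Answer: $- \frac{35883}{29} \approx -1237.3$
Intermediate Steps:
$R = - \frac{1199}{29}$ ($R = -4 + \frac{-608 + 1691}{539 - 568} = -4 + \frac{1083}{-29} = -4 + 1083 \left(- \frac{1}{29}\right) = -4 - \frac{1083}{29} = - \frac{1199}{29} \approx -41.345$)
$\left(2151 - 3347\right) + R = \left(2151 - 3347\right) - \frac{1199}{29} = -1196 - \frac{1199}{29} = - \frac{35883}{29}$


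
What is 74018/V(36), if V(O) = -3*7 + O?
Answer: 74018/15 ≈ 4934.5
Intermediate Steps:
V(O) = -21 + O
74018/V(36) = 74018/(-21 + 36) = 74018/15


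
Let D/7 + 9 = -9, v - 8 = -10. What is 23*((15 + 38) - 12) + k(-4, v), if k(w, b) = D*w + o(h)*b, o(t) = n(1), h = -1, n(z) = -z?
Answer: 1449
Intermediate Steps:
v = -2 (v = 8 - 10 = -2)
D = -126 (D = -63 + 7*(-9) = -63 - 63 = -126)
o(t) = -1 (o(t) = -1*1 = -1)
k(w, b) = -b - 126*w (k(w, b) = -126*w - b = -b - 126*w)
23*((15 + 38) - 12) + k(-4, v) = 23*((15 + 38) - 12) + (-1*(-2) - 126*(-4)) = 23*(53 - 12) + (2 + 504) = 23*41 + 506 = 943 + 506 = 1449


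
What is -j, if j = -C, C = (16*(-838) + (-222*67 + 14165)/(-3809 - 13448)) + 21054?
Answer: 131947731/17257 ≈ 7646.0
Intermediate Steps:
C = 131947731/17257 (C = (-13408 + (-14874 + 14165)/(-17257)) + 21054 = (-13408 - 709*(-1/17257)) + 21054 = (-13408 + 709/17257) + 21054 = -231381147/17257 + 21054 = 131947731/17257 ≈ 7646.0)
j = -131947731/17257 (j = -1*131947731/17257 = -131947731/17257 ≈ -7646.0)
-j = -1*(-131947731/17257) = 131947731/17257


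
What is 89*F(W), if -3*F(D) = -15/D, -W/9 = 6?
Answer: -445/54 ≈ -8.2407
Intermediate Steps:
W = -54 (W = -9*6 = -54)
F(D) = 5/D (F(D) = -(-5)/D = 5/D)
89*F(W) = 89*(5/(-54)) = 89*(5*(-1/54)) = 89*(-5/54) = -445/54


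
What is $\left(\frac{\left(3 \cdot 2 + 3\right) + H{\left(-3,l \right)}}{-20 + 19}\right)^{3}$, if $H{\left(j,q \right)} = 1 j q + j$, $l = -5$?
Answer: $-9261$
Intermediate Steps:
$H{\left(j,q \right)} = j + j q$ ($H{\left(j,q \right)} = j q + j = j + j q$)
$\left(\frac{\left(3 \cdot 2 + 3\right) + H{\left(-3,l \right)}}{-20 + 19}\right)^{3} = \left(\frac{\left(3 \cdot 2 + 3\right) - 3 \left(1 - 5\right)}{-20 + 19}\right)^{3} = \left(\frac{\left(6 + 3\right) - -12}{-1}\right)^{3} = \left(\left(9 + 12\right) \left(-1\right)\right)^{3} = \left(21 \left(-1\right)\right)^{3} = \left(-21\right)^{3} = -9261$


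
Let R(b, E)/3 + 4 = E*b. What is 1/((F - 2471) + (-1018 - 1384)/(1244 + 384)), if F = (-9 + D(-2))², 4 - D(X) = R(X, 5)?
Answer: -814/898229 ≈ -0.00090623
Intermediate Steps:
R(b, E) = -12 + 3*E*b (R(b, E) = -12 + 3*(E*b) = -12 + 3*E*b)
D(X) = 16 - 15*X (D(X) = 4 - (-12 + 3*5*X) = 4 - (-12 + 15*X) = 4 + (12 - 15*X) = 16 - 15*X)
F = 1369 (F = (-9 + (16 - 15*(-2)))² = (-9 + (16 + 30))² = (-9 + 46)² = 37² = 1369)
1/((F - 2471) + (-1018 - 1384)/(1244 + 384)) = 1/((1369 - 2471) + (-1018 - 1384)/(1244 + 384)) = 1/(-1102 - 2402/1628) = 1/(-1102 - 2402*1/1628) = 1/(-1102 - 1201/814) = 1/(-898229/814) = -814/898229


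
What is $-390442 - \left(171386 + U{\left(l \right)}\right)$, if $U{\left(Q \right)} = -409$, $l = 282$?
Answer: $-561419$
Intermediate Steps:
$-390442 - \left(171386 + U{\left(l \right)}\right) = -390442 - \left(171386 - 409\right) = -390442 - 170977 = -561419$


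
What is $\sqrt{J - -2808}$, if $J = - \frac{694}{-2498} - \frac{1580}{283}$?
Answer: $\frac{\sqrt{350165659575639}}{353467} \approx 52.94$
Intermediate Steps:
$J = - \frac{1875219}{353467}$ ($J = \left(-694\right) \left(- \frac{1}{2498}\right) - \frac{1580}{283} = \frac{347}{1249} - \frac{1580}{283} = - \frac{1875219}{353467} \approx -5.3052$)
$\sqrt{J - -2808} = \sqrt{- \frac{1875219}{353467} - -2808} = \sqrt{- \frac{1875219}{353467} + 2808} = \sqrt{\frac{990660117}{353467}} = \frac{\sqrt{350165659575639}}{353467}$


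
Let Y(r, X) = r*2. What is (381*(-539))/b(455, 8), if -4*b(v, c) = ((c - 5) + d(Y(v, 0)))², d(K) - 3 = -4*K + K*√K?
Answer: 205359/(1817 - 455*√910)² ≈ 0.0014481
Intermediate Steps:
Y(r, X) = 2*r
d(K) = 3 + K^(3/2) - 4*K (d(K) = 3 + (-4*K + K*√K) = 3 + (-4*K + K^(3/2)) = 3 + (K^(3/2) - 4*K) = 3 + K^(3/2) - 4*K)
b(v, c) = -(-2 + c - 8*v + 2*√2*v^(3/2))²/4 (b(v, c) = -((c - 5) + (3 + (2*v)^(3/2) - 8*v))²/4 = -((-5 + c) + (3 + 2*√2*v^(3/2) - 8*v))²/4 = -((-5 + c) + (3 - 8*v + 2*√2*v^(3/2)))²/4 = -(-2 + c - 8*v + 2*√2*v^(3/2))²/4)
(381*(-539))/b(455, 8) = (381*(-539))/((-(-2 + 8 - 8*455 + 2*√2*455^(3/2))²/4)) = -205359*(-4/(-2 + 8 - 3640 + 2*√2*(455*√455))²) = -205359*(-4/(-2 + 8 - 3640 + 910*√910)²) = -205359*(-4/(-3634 + 910*√910)²) = -(-821436)/(-3634 + 910*√910)² = 821436/(-3634 + 910*√910)²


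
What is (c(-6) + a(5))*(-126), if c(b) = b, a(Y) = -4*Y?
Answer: 3276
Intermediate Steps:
(c(-6) + a(5))*(-126) = (-6 - 4*5)*(-126) = (-6 - 20)*(-126) = -26*(-126) = 3276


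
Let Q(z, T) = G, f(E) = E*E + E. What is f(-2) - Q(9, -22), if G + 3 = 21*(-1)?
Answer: 26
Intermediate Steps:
G = -24 (G = -3 + 21*(-1) = -3 - 21 = -24)
f(E) = E + E² (f(E) = E² + E = E + E²)
Q(z, T) = -24
f(-2) - Q(9, -22) = -2*(1 - 2) - 1*(-24) = -2*(-1) + 24 = 2 + 24 = 26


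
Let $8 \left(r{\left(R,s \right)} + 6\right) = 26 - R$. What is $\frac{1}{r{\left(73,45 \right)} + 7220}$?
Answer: $\frac{8}{57665} \approx 0.00013873$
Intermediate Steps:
$r{\left(R,s \right)} = - \frac{11}{4} - \frac{R}{8}$ ($r{\left(R,s \right)} = -6 + \frac{26 - R}{8} = -6 - \left(- \frac{13}{4} + \frac{R}{8}\right) = - \frac{11}{4} - \frac{R}{8}$)
$\frac{1}{r{\left(73,45 \right)} + 7220} = \frac{1}{\left(- \frac{11}{4} - \frac{73}{8}\right) + 7220} = \frac{1}{- \frac{95}{8} + 7220} = \frac{1}{\frac{57665}{8}} = \frac{8}{57665}$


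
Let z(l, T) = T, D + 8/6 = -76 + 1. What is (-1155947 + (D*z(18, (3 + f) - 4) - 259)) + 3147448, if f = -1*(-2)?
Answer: 5973497/3 ≈ 1.9912e+6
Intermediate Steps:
f = 2
D = -229/3 (D = -4/3 + (-76 + 1) = -4/3 - 75 = -229/3 ≈ -76.333)
(-1155947 + (D*z(18, (3 + f) - 4) - 259)) + 3147448 = (-1155947 + (-229*((3 + 2) - 4)/3 - 259)) + 3147448 = (-1155947 + (-229*(5 - 4)/3 - 259)) + 3147448 = (-1155947 + (-229/3*1 - 259)) + 3147448 = (-1155947 + (-229/3 - 259)) + 3147448 = (-1155947 - 1006/3) + 3147448 = -3468847/3 + 3147448 = 5973497/3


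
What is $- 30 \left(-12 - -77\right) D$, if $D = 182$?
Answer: $-354900$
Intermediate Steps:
$- 30 \left(-12 - -77\right) D = - 30 \left(-12 - -77\right) 182 = - 30 \left(-12 + 77\right) 182 = \left(-30\right) 65 \cdot 182 = \left(-1950\right) 182 = -354900$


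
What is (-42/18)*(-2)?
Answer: 14/3 ≈ 4.6667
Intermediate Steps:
(-42/18)*(-2) = ((1/18)*(-42))*(-2) = -7/3*(-2) = 14/3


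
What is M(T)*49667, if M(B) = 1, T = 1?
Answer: 49667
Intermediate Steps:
M(T)*49667 = 1*49667 = 49667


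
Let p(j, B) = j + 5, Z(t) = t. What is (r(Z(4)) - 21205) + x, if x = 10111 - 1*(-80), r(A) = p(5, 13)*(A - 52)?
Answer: -11494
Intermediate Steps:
p(j, B) = 5 + j
r(A) = -520 + 10*A (r(A) = (5 + 5)*(A - 52) = 10*(-52 + A) = -520 + 10*A)
x = 10191 (x = 10111 + 80 = 10191)
(r(Z(4)) - 21205) + x = ((-520 + 10*4) - 21205) + 10191 = ((-520 + 40) - 21205) + 10191 = (-480 - 21205) + 10191 = -21685 + 10191 = -11494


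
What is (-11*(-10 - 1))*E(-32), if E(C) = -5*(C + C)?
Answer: 38720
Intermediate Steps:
E(C) = -10*C
(-11*(-10 - 1))*E(-32) = (-11*(-10 - 1))*(-10*(-32)) = -11*(-11)*320 = 121*320 = 38720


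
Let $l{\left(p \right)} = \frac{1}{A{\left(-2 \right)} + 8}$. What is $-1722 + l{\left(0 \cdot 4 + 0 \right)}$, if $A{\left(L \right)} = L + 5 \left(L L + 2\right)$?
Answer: $- \frac{61991}{36} \approx -1722.0$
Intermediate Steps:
$A{\left(L \right)} = 10 + L + 5 L^{2}$ ($A{\left(L \right)} = L + 5 \left(L^{2} + 2\right) = L + 5 \left(2 + L^{2}\right) = L + \left(10 + 5 L^{2}\right) = 10 + L + 5 L^{2}$)
$l{\left(p \right)} = \frac{1}{36}$ ($l{\left(p \right)} = \frac{1}{\left(10 - 2 + 5 \left(-2\right)^{2}\right) + 8} = \frac{1}{\left(10 - 2 + 5 \cdot 4\right) + 8} = \frac{1}{\left(10 - 2 + 20\right) + 8} = \frac{1}{28 + 8} = \frac{1}{36}$)
$-1722 + l{\left(0 \cdot 4 + 0 \right)} = -1722 + \frac{1}{36} = - \frac{61991}{36}$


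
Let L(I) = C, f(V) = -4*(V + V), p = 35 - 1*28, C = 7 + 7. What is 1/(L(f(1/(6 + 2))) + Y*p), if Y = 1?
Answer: 1/21 ≈ 0.047619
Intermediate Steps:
C = 14
p = 7 (p = 35 - 28 = 7)
f(V) = -8*V
L(I) = 14
1/(L(f(1/(6 + 2))) + Y*p) = 1/(14 + 1*7) = 1/(14 + 7) = 1/21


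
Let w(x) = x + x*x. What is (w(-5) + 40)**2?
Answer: 3600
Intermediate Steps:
w(x) = x + x**2
(w(-5) + 40)**2 = (-5*(1 - 5) + 40)**2 = (-5*(-4) + 40)**2 = (20 + 40)**2 = 60**2 = 3600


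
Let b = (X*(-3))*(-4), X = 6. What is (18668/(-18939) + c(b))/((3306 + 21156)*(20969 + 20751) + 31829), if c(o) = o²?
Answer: 98161108/19328887136391 ≈ 5.0785e-6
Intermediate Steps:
b = 72 (b = (6*(-3))*(-4) = -18*(-4) = 72)
(18668/(-18939) + c(b))/((3306 + 21156)*(20969 + 20751) + 31829) = (18668/(-18939) + 72²)/((3306 + 21156)*(20969 + 20751) + 31829) = (18668*(-1/18939) + 5184)/(24462*41720 + 31829) = (-18668/18939 + 5184)/(1020554640 + 31829) = (98161108/18939)/1020586469 = (98161108/18939)*(1/1020586469) = 98161108/19328887136391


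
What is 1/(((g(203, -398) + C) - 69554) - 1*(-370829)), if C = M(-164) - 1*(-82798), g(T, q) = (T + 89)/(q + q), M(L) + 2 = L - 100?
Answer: 199/76377520 ≈ 2.6055e-6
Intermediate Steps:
M(L) = -102 + L (M(L) = -2 + (L - 100) = -2 + (-100 + L) = -102 + L)
g(T, q) = (89 + T)/(2*q) (g(T, q) = (89 + T)/((2*q)) = (89 + T)*(1/(2*q)) = (89 + T)/(2*q))
C = 82532 (C = (-102 - 164) - 1*(-82798) = -266 + 82798 = 82532)
1/(((g(203, -398) + C) - 69554) - 1*(-370829)) = 1/((((1/2)*(89 + 203)/(-398) + 82532) - 69554) - 1*(-370829)) = 1/((((1/2)*(-1/398)*292 + 82532) - 69554) + 370829) = 1/(((-73/199 + 82532) - 69554) + 370829) = 1/((16423795/199 - 69554) + 370829) = 1/(2582549/199 + 370829) = 1/(76377520/199) = 199/76377520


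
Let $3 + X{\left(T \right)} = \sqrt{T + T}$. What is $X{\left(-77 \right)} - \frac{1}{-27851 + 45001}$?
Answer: $- \frac{51451}{17150} + i \sqrt{154} \approx -3.0001 + 12.41 i$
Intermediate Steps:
$X{\left(T \right)} = -3 + \sqrt{2} \sqrt{T}$ ($X{\left(T \right)} = -3 + \sqrt{T + T} = -3 + \sqrt{2 T} = -3 + \sqrt{2} \sqrt{T}$)
$X{\left(-77 \right)} - \frac{1}{-27851 + 45001} = \left(-3 + \sqrt{2} \sqrt{-77}\right) - \frac{1}{-27851 + 45001} = \left(-3 + \sqrt{2} i \sqrt{77}\right) - \frac{1}{17150} = \left(-3 + i \sqrt{154}\right) - \frac{1}{17150} = - \frac{51451}{17150} + i \sqrt{154}$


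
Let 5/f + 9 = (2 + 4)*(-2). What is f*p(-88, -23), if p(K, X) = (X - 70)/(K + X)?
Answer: -155/777 ≈ -0.19949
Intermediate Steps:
p(K, X) = (-70 + X)/(K + X)
f = -5/21 (f = 5/(-9 + (2 + 4)*(-2)) = 5/(-9 + 6*(-2)) = 5/(-9 - 12) = 5/(-21) = 5*(-1/21) = -5/21 ≈ -0.23810)
f*p(-88, -23) = -5*(-70 - 23)/(21*(-88 - 23)) = -5*(-93)/(21*(-111)) = -(-5)*(-93)/2331 = -5/21*31/37 = -155/777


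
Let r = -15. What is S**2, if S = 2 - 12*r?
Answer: 33124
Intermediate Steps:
S = 182 (S = 2 - 12*(-15) = 2 + 180 = 182)
S**2 = 182**2 = 33124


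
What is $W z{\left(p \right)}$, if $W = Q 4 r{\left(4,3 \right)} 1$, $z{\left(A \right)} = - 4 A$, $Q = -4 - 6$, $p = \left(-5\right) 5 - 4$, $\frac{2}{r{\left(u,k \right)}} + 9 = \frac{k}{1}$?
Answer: $\frac{4640}{3} \approx 1546.7$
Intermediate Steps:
$r{\left(u,k \right)} = \frac{2}{-9 + k}$ ($r{\left(u,k \right)} = \frac{2}{-9 + \frac{k}{1}} = \frac{2}{-9 + k 1} = \frac{2}{-9 + k}$)
$p = -29$ ($p = -25 - 4 = -29$)
$Q = -10$ ($Q = -4 - 6 = -10$)
$W = \frac{40}{3}$ ($W = \left(-10\right) 4 \frac{2}{-9 + 3} \cdot 1 = - 40 \frac{2}{-6} \cdot 1 = - 40 \cdot 2 \left(- \frac{1}{6}\right) 1 = - 40 \left(\left(- \frac{1}{3}\right) 1\right) = \left(-40\right) \left(- \frac{1}{3}\right) = \frac{40}{3} \approx 13.333$)
$W z{\left(p \right)} = \frac{40 \left(\left(-4\right) \left(-29\right)\right)}{3} = \frac{40}{3} \cdot 116 = \frac{4640}{3}$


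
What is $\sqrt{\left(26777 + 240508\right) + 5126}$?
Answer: $\sqrt{272411} \approx 521.93$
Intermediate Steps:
$\sqrt{\left(26777 + 240508\right) + 5126} = \sqrt{267285 + 5126} = \sqrt{272411}$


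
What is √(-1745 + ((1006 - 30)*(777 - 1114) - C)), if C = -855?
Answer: I*√329802 ≈ 574.28*I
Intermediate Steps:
√(-1745 + ((1006 - 30)*(777 - 1114) - C)) = √(-1745 + ((1006 - 30)*(777 - 1114) - 1*(-855))) = √(-1745 + (976*(-337) + 855)) = √(-1745 + (-328912 + 855)) = √(-1745 - 328057) = √(-329802) = I*√329802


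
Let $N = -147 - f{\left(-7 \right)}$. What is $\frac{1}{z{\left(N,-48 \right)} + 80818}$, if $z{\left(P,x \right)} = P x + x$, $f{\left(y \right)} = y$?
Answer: $\frac{1}{87490} \approx 1.143 \cdot 10^{-5}$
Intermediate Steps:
$N = -140$ ($N = -147 - -7 = -147 + 7 = -140$)
$z{\left(P,x \right)} = x + P x$
$\frac{1}{z{\left(N,-48 \right)} + 80818} = \frac{1}{- 48 \left(1 - 140\right) + 80818} = \frac{1}{\left(-48\right) \left(-139\right) + 80818} = \frac{1}{6672 + 80818} = \frac{1}{87490}$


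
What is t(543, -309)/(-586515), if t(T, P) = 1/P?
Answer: 1/181233135 ≈ 5.5178e-9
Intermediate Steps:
t(543, -309)/(-586515) = 1/(-309*(-586515)) = -1/309*(-1/586515) = 1/181233135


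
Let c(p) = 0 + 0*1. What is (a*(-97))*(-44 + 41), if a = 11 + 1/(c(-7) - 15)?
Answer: 15908/5 ≈ 3181.6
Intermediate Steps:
c(p) = 0 (c(p) = 0 + 0 = 0)
a = 164/15 (a = 11 + 1/(0 - 15) = 11 + 1/(-15) = 11 - 1/15 = 164/15 ≈ 10.933)
(a*(-97))*(-44 + 41) = ((164/15)*(-97))*(-44 + 41) = -15908/15*(-3) = 15908/5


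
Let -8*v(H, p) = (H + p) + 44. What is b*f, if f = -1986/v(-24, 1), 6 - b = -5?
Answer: 58256/7 ≈ 8322.3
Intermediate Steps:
b = 11 (b = 6 - 1*(-5) = 6 + 5 = 11)
v(H, p) = -11/2 - H/8 - p/8 (v(H, p) = -((H + p) + 44)/8 = -(44 + H + p)/8 = -11/2 - H/8 - p/8)
f = 5296/7 (f = -1986/(-11/2 - ⅛*(-24) - ⅛*1) = -1986/(-11/2 + 3 - ⅛) = -1986/(-21/8) = -1986*(-8/21) = 5296/7 ≈ 756.57)
b*f = 11*(5296/7) = 58256/7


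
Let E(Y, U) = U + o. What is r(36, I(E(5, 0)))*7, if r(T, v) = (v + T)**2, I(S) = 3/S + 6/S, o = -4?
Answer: 127575/16 ≈ 7973.4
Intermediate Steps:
E(Y, U) = -4 + U (E(Y, U) = U - 4 = -4 + U)
I(S) = 9/S
r(T, v) = (T + v)**2
r(36, I(E(5, 0)))*7 = (36 + 9/(-4 + 0))**2*7 = (36 + 9/(-4))**2*7 = (36 + 9*(-1/4))**2*7 = (36 - 9/4)**2*7 = (135/4)**2*7 = (18225/16)*7 = 127575/16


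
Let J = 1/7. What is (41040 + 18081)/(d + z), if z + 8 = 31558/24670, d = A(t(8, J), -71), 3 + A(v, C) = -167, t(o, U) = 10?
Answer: -243085845/726617 ≈ -334.54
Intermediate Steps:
J = ⅐ ≈ 0.14286
A(v, C) = -170 (A(v, C) = -3 - 167 = -170)
d = -170
z = -82901/12335 (z = -8 + 31558/24670 = -8 + 31558*(1/24670) = -8 + 15779/12335 = -82901/12335 ≈ -6.7208)
(41040 + 18081)/(d + z) = (41040 + 18081)/(-170 - 82901/12335) = 59121/(-2179851/12335) = 59121*(-12335/2179851) = -243085845/726617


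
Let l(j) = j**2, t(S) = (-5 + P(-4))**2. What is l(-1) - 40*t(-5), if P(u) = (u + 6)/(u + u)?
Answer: -2203/2 ≈ -1101.5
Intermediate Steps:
P(u) = (6 + u)/(2*u) (P(u) = (6 + u)/((2*u)) = (6 + u)*(1/(2*u)) = (6 + u)/(2*u))
t(S) = 441/16 (t(S) = (-5 + (1/2)*(6 - 4)/(-4))**2 = (-5 + (1/2)*(-1/4)*2)**2 = (-5 - 1/4)**2 = (-21/4)**2 = 441/16)
l(-1) - 40*t(-5) = (-1)**2 - 40*441/16 = 1 - 2205/2 = -2203/2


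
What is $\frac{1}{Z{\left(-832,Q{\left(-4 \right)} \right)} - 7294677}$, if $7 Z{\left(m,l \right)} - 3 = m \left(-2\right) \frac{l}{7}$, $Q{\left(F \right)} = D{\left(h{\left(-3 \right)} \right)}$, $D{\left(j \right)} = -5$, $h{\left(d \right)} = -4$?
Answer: $- \frac{49}{357447472} \approx -1.3708 \cdot 10^{-7}$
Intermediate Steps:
$Q{\left(F \right)} = -5$
$Z{\left(m,l \right)} = \frac{3}{7} - \frac{2 l m}{49}$ ($Z{\left(m,l \right)} = \frac{3}{7} + \frac{m \left(-2\right) \frac{l}{7}}{7} = \frac{3}{7} + \frac{- 2 m l \frac{1}{7}}{7} = \frac{3}{7} + \frac{- 2 m \frac{l}{7}}{7} = \frac{3}{7} + \frac{\left(- \frac{2}{7}\right) l m}{7} = \frac{3}{7} - \frac{2 l m}{49}$)
$\frac{1}{Z{\left(-832,Q{\left(-4 \right)} \right)} - 7294677} = \frac{1}{\left(\frac{3}{7} - \left(- \frac{10}{49}\right) \left(-832\right)\right) - 7294677} = \frac{1}{\left(\frac{3}{7} - \frac{8320}{49}\right) - 7294677} = \frac{1}{- \frac{8299}{49} - 7294677} = \frac{1}{- \frac{357447472}{49}} = - \frac{49}{357447472}$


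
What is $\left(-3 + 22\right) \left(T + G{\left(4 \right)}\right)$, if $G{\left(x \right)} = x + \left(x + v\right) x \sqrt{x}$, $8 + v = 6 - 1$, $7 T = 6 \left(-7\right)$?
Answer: $114$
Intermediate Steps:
$T = -6$ ($T = \frac{6 \left(-7\right)}{7} = \frac{1}{7} \left(-42\right) = -6$)
$v = -3$ ($v = -8 + \left(6 - 1\right) = -8 + 5 = -3$)
$G{\left(x \right)} = x + x^{\frac{3}{2}} \left(-3 + x\right)$ ($G{\left(x \right)} = x + \left(x - 3\right) x \sqrt{x} = x + \left(-3 + x\right) x^{\frac{3}{2}} = x + x^{\frac{3}{2}} \left(-3 + x\right)$)
$\left(-3 + 22\right) \left(T + G{\left(4 \right)}\right) = \left(-3 + 22\right) \left(-6 + \left(4 + 4^{\frac{5}{2}} - 3 \cdot 4^{\frac{3}{2}}\right)\right) = 19 \left(-6 + \left(4 + 32 - 24\right)\right) = 19 \left(-6 + 12\right) = 19 \cdot 6 = 114$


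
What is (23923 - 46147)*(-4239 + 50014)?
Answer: -1017303600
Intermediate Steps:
(23923 - 46147)*(-4239 + 50014) = -22224*45775 = -1017303600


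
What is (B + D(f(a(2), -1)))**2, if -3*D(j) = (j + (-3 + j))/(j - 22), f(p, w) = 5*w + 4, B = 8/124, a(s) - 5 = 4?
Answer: 289/4575321 ≈ 6.3165e-5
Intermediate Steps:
a(s) = 9 (a(s) = 5 + 4 = 9)
B = 2/31 (B = 8*(1/124) = 2/31 ≈ 0.064516)
f(p, w) = 4 + 5*w
D(j) = -(-3 + 2*j)/(3*(-22 + j)) (D(j) = -(j + (-3 + j))/(3*(j - 22)) = -(-3 + 2*j)/(3*(-22 + j)))
(B + D(f(a(2), -1)))**2 = (2/31 + (3 - 2*(4 + 5*(-1)))/(3*(-22 + (4 + 5*(-1)))))**2 = (2/31 + (3 - 2*(4 - 5))/(3*(-22 + (4 - 5))))**2 = (2/31 + (3 - 2*(-1))/(3*(-22 - 1)))**2 = (2/31 + (1/3)*(3 + 2)/(-23))**2 = (2/31 + (1/3)*(-1/23)*5)**2 = (2/31 - 5/69)**2 = (-17/2139)**2 = 289/4575321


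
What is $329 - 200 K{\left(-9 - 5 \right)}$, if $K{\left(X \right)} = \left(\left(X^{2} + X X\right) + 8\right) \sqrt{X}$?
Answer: $329 - 80000 i \sqrt{14} \approx 329.0 - 2.9933 \cdot 10^{5} i$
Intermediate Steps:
$K{\left(X \right)} = \sqrt{X} \left(8 + 2 X^{2}\right)$ ($K{\left(X \right)} = \left(\left(X^{2} + X^{2}\right) + 8\right) \sqrt{X} = \left(2 X^{2} + 8\right) \sqrt{X} = \left(8 + 2 X^{2}\right) \sqrt{X} = \sqrt{X} \left(8 + 2 X^{2}\right)$)
$329 - 200 K{\left(-9 - 5 \right)} = 329 - 200 \cdot 2 \sqrt{-9 - 5} \left(4 + \left(-9 - 5\right)^{2}\right) = 329 - 200 \cdot 2 \sqrt{-14} \left(4 + \left(-14\right)^{2}\right) = 329 - 200 \cdot 2 i \sqrt{14} \left(4 + 196\right) = 329 - 200 \cdot 2 i \sqrt{14} \cdot 200 = 329 - 200 \cdot 400 i \sqrt{14} = 329 - 80000 i \sqrt{14}$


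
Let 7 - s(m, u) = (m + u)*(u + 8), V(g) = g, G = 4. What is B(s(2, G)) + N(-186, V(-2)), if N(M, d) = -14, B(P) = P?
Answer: -79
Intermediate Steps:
s(m, u) = 7 - (8 + u)*(m + u) (s(m, u) = 7 - (m + u)*(u + 8) = 7 - (m + u)*(8 + u) = 7 - (8 + u)*(m + u))
B(s(2, G)) + N(-186, V(-2)) = (7 - 1*4² - 8*2 - 8*4 - 1*2*4) - 14 = (7 - 1*16 - 16 - 32 - 8) - 14 = (7 - 16 - 16 - 32 - 8) - 14 = -65 - 14 = -79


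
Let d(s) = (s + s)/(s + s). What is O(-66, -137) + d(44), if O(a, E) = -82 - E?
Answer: 56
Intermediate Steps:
d(s) = 1 (d(s) = (2*s)/((2*s)) = (2*s)*(1/(2*s)) = 1)
O(-66, -137) + d(44) = (-82 - 1*(-137)) + 1 = (-82 + 137) + 1 = 55 + 1 = 56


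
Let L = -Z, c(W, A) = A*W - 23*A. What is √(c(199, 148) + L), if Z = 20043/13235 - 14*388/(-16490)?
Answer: √1318528054150435/224995 ≈ 161.39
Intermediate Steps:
Z = 414847/224995 (Z = 20043*(1/13235) - 5432*(-1/16490) = 20043/13235 + 28/85 = 414847/224995 ≈ 1.8438)
c(W, A) = -23*A + A*W
L = -414847/224995 (L = -1*414847/224995 = -414847/224995 ≈ -1.8438)
√(c(199, 148) + L) = √(148*(-23 + 199) - 414847/224995) = √(148*176 - 414847/224995) = √(26048 - 414847/224995) = √(5860254913/224995) = √1318528054150435/224995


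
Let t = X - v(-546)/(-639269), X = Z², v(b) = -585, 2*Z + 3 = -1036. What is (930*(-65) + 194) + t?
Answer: 536025136353/2557076 ≈ 2.0962e+5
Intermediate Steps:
Z = -1039/2 (Z = -3/2 + (½)*(-1036) = -3/2 - 518 = -1039/2 ≈ -519.50)
X = 1079521/4 (X = (-1039/2)² = 1079521/4 ≈ 2.6988e+5)
t = 690104307809/2557076 (t = 1079521/4 - (-585)/(-639269) = 1079521/4 - (-585)*(-1)/639269 = 1079521/4 - 1*585/639269 = 1079521/4 - 585/639269 = 690104307809/2557076 ≈ 2.6988e+5)
(930*(-65) + 194) + t = (930*(-65) + 194) + 690104307809/2557076 = (-60450 + 194) + 690104307809/2557076 = -60256 + 690104307809/2557076 = 536025136353/2557076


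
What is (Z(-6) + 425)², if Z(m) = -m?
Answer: 185761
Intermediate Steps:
(Z(-6) + 425)² = (-1*(-6) + 425)² = (6 + 425)² = 431² = 185761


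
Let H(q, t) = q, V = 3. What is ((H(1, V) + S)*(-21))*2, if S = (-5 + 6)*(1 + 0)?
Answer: -84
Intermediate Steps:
S = 1 (S = 1*1 = 1)
((H(1, V) + S)*(-21))*2 = ((1 + 1)*(-21))*2 = (2*(-21))*2 = -42*2 = -84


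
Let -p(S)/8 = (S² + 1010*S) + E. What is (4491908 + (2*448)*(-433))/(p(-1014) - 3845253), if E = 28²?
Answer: -4103940/3883973 ≈ -1.0566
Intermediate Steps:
E = 784
p(S) = -6272 - 8080*S - 8*S² (p(S) = -8*((S² + 1010*S) + 784) = -8*(784 + S² + 1010*S) = -6272 - 8080*S - 8*S²)
(4491908 + (2*448)*(-433))/(p(-1014) - 3845253) = (4491908 + (2*448)*(-433))/((-6272 - 8080*(-1014) - 8*(-1014)²) - 3845253) = (4491908 + 896*(-433))/((-6272 + 8193120 - 8*1028196) - 3845253) = (4491908 - 387968)/((-6272 + 8193120 - 8225568) - 3845253) = 4103940/(-38720 - 3845253) = 4103940/(-3883973) = 4103940*(-1/3883973) = -4103940/3883973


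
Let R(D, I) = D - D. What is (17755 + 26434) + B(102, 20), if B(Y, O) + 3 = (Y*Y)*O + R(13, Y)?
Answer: 252266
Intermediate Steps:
R(D, I) = 0
B(Y, O) = -3 + O*Y² (B(Y, O) = -3 + ((Y*Y)*O + 0) = -3 + (Y²*O + 0) = -3 + (O*Y² + 0) = -3 + O*Y²)
(17755 + 26434) + B(102, 20) = (17755 + 26434) + (-3 + 20*102²) = 44189 + (-3 + 20*10404) = 44189 + (-3 + 208080) = 44189 + 208077 = 252266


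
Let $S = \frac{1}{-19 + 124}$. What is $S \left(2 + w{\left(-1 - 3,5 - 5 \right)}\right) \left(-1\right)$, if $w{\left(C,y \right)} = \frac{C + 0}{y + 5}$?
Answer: $- \frac{2}{175} \approx -0.011429$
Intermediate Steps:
$w{\left(C,y \right)} = \frac{C}{5 + y}$
$S = \frac{1}{105} \approx 0.0095238$
$S \left(2 + w{\left(-1 - 3,5 - 5 \right)}\right) \left(-1\right) = \frac{\left(2 + \frac{-1 - 3}{5 + \left(5 - 5\right)}\right) \left(-1\right)}{105} = \frac{\left(2 + \frac{-1 - 3}{5 + 0}\right) \left(-1\right)}{105} = \frac{\left(2 - \frac{4}{5}\right) \left(-1\right)}{105} = \frac{\frac{6}{5} \left(-1\right)}{105} = \frac{1}{105} \left(- \frac{6}{5}\right) = - \frac{2}{175}$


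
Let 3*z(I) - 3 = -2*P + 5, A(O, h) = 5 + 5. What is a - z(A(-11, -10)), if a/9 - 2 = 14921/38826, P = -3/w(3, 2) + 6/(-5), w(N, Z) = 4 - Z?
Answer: 122173/7190 ≈ 16.992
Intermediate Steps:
A(O, h) = 10
P = -27/10 (P = -3/(4 - 1*2) + 6/(-5) = -3/(4 - 2) + 6*(-⅕) = -3/2 - 6/5 = -27/10 ≈ -2.7000)
z(I) = 67/15 (z(I) = 1 + (-2*(-27/10) + 5)/3 = 1 + (27/5 + 5)/3 = 1 + (⅓)*(52/5) = 1 + 52/15 = 67/15)
a = 92573/4314 (a = 18 + 9*(14921/38826) = 18 + 14921/4314 = 92573/4314 ≈ 21.459)
a - z(A(-11, -10)) = 92573/4314 - 1*67/15 = 92573/4314 - 67/15 = 122173/7190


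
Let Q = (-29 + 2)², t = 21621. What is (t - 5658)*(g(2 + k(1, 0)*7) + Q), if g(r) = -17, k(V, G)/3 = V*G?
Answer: 11365656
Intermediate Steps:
k(V, G) = 3*G*V (k(V, G) = 3*(V*G) = 3*(G*V) = 3*G*V)
Q = 729 (Q = (-27)² = 729)
(t - 5658)*(g(2 + k(1, 0)*7) + Q) = (21621 - 5658)*(-17 + 729) = 15963*712 = 11365656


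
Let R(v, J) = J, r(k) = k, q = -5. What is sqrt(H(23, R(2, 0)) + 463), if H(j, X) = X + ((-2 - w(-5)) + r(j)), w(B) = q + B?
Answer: sqrt(494) ≈ 22.226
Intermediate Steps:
w(B) = -5 + B
H(j, X) = 8 + X + j (H(j, X) = X + ((-2 - (-5 - 5)) + j) = X + ((-2 - 1*(-10)) + j) = X + ((-2 + 10) + j) = X + (8 + j) = 8 + X + j)
sqrt(H(23, R(2, 0)) + 463) = sqrt((8 + 0 + 23) + 463) = sqrt(31 + 463) = sqrt(494)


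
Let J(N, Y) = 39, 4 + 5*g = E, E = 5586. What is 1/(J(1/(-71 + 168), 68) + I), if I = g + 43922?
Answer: 5/225387 ≈ 2.2184e-5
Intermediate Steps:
g = 5582/5 (g = -4/5 + (1/5)*5586 = -4/5 + 5586/5 = 5582/5 ≈ 1116.4)
I = 225192/5 (I = 5582/5 + 43922 = 225192/5 ≈ 45038.)
1/(J(1/(-71 + 168), 68) + I) = 1/(39 + 225192/5) = 1/(225387/5) = 5/225387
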